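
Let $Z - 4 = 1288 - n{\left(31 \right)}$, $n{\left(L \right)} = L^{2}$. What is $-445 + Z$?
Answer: $-114$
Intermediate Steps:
$Z = 331$ ($Z = 4 + \left(1288 - 31^{2}\right) = 4 + \left(1288 - 961\right) = 4 + 327 = 331$)
$-445 + Z = -445 + 331 = -114$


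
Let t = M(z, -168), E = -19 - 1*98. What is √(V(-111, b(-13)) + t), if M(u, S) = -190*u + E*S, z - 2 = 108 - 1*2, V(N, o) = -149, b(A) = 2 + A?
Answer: I*√1013 ≈ 31.828*I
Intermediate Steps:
E = -117 (E = -19 - 98 = -117)
z = 108 (z = 2 + (108 - 1*2) = 2 + (108 - 2) = 2 + 106 = 108)
M(u, S) = -190*u - 117*S
t = -864 (t = -190*108 - 117*(-168) = -20520 + 19656 = -864)
√(V(-111, b(-13)) + t) = √(-149 - 864) = √(-1013) = I*√1013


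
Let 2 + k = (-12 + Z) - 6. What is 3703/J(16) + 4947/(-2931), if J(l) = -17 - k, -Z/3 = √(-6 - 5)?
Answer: 3558467/35172 - 3703*I*√11/36 ≈ 101.17 - 341.15*I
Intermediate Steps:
Z = -3*I*√11 (Z = -3*√(-6 - 5) = -3*I*√11 ≈ -9.9499*I)
k = -20 - 3*I*√11 (k = -2 + ((-12 - 3*I*√11) - 6) = -2 + (-18 - 3*I*√11) = -20 - 3*I*√11 ≈ -20.0 - 9.9499*I)
J(l) = 3 + 3*I*√11 (J(l) = -17 - (-20 - 3*I*√11) = -17 + (20 + 3*I*√11) = 3 + 3*I*√11)
3703/J(16) + 4947/(-2931) = 3703/(3 + 3*I*√11) + 4947/(-2931) = 3703/(3 + 3*I*√11) + 4947*(-1/2931) = 3703/(3 + 3*I*√11) - 1649/977 = -1649/977 + 3703/(3 + 3*I*√11)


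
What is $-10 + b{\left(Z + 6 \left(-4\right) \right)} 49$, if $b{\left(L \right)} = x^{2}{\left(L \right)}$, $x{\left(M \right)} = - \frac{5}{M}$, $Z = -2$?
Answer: $- \frac{5535}{676} \approx -8.1879$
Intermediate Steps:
$b{\left(L \right)} = \frac{25}{L^{2}}$ ($b{\left(L \right)} = \left(- \frac{5}{L}\right)^{2} = \frac{25}{L^{2}}$)
$-10 + b{\left(Z + 6 \left(-4\right) \right)} 49 = -10 + \frac{25}{\left(-2 + 6 \left(-4\right)\right)^{2}} \cdot 49 = -10 + \frac{25}{\left(-2 - 24\right)^{2}} \cdot 49 = -10 + \frac{25}{676} \cdot 49 = -10 + \frac{1225}{676} = - \frac{5535}{676}$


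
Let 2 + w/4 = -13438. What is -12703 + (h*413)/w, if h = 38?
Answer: -48780641/3840 ≈ -12703.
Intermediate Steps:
w = -53760 (w = -8 + 4*(-13438) = -8 - 53752 = -53760)
-12703 + (h*413)/w = -12703 + (38*413)/(-53760) = -12703 + 15694*(-1/53760) = -12703 - 1121/3840 = -48780641/3840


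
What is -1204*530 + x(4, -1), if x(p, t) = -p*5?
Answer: -638140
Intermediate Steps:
x(p, t) = -5*p
-1204*530 + x(4, -1) = -1204*530 - 5*4 = -638120 - 20 = -638140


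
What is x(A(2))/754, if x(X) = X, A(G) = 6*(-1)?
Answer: -3/377 ≈ -0.0079576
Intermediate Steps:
A(G) = -6
x(A(2))/754 = -6/754 = -6*1/754 = -3/377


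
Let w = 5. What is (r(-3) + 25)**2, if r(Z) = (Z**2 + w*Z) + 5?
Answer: 576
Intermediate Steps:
r(Z) = 5 + Z**2 + 5*Z (r(Z) = (Z**2 + 5*Z) + 5 = 5 + Z**2 + 5*Z)
(r(-3) + 25)**2 = ((5 + (-3)**2 + 5*(-3)) + 25)**2 = ((5 + 9 - 15) + 25)**2 = (-1 + 25)**2 = 24**2 = 576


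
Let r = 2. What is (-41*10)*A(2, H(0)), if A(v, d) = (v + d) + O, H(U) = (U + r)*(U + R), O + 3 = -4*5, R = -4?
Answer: 11890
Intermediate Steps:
O = -23 (O = -3 - 4*5 = -3 - 20 = -23)
H(U) = (-4 + U)*(2 + U) (H(U) = (U + 2)*(U - 4) = (2 + U)*(-4 + U) = (-4 + U)*(2 + U))
A(v, d) = -23 + d + v (A(v, d) = (v + d) - 23 = (d + v) - 23 = -23 + d + v)
(-41*10)*A(2, H(0)) = (-41*10)*(-23 + (-8 + 0**2 - 2*0) + 2) = -410*(-23 + (-8 + 0 + 0) + 2) = -410*(-23 - 8 + 2) = -410*(-29) = 11890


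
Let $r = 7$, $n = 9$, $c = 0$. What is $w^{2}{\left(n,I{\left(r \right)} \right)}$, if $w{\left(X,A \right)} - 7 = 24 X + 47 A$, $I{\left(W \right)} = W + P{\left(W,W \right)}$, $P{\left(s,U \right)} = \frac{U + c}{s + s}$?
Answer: $\frac{1324801}{4} \approx 3.312 \cdot 10^{5}$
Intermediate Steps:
$P{\left(s,U \right)} = \frac{U}{2 s}$ ($P{\left(s,U \right)} = \frac{U + 0}{s + s} = \frac{U}{2 s}$)
$I{\left(W \right)} = \frac{1}{2} + W$ ($I{\left(W \right)} = W + \frac{W}{2 W} = W + \frac{1}{2} = \frac{1}{2} + W$)
$w{\left(X,A \right)} = 7 + 24 X + 47 A$ ($w{\left(X,A \right)} = 7 + \left(24 X + 47 A\right) = 7 + 24 X + 47 A$)
$w^{2}{\left(n,I{\left(r \right)} \right)} = \left(7 + 24 \cdot 9 + 47 \left(\frac{1}{2} + 7\right)\right)^{2} = \left(7 + 216 + 47 \cdot \frac{15}{2}\right)^{2} = \left(7 + 216 + \frac{705}{2}\right)^{2} = \left(\frac{1151}{2}\right)^{2} = \frac{1324801}{4}$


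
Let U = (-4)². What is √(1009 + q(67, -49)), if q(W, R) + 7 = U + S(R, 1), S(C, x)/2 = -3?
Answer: 2*√253 ≈ 31.812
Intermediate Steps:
S(C, x) = -6 (S(C, x) = 2*(-3) = -6)
U = 16
q(W, R) = 3 (q(W, R) = -7 + (16 - 6) = -7 + 10 = 3)
√(1009 + q(67, -49)) = √(1009 + 3) = √1012 = 2*√253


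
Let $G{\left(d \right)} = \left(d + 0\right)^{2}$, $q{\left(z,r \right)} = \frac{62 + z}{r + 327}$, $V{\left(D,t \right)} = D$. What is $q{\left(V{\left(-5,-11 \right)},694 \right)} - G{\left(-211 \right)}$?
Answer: $- \frac{45455884}{1021} \approx -44521.0$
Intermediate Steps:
$q{\left(z,r \right)} = \frac{62 + z}{327 + r}$
$G{\left(d \right)} = d^{2}$
$q{\left(V{\left(-5,-11 \right)},694 \right)} - G{\left(-211 \right)} = \frac{62 - 5}{327 + 694} - \left(-211\right)^{2} = \frac{1}{1021} \cdot 57 - 44521 = \frac{57}{1021} - 44521 = - \frac{45455884}{1021}$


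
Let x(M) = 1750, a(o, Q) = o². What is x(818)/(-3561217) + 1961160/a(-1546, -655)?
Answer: 1744983407180/2127930432793 ≈ 0.82004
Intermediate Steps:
x(818)/(-3561217) + 1961160/a(-1546, -655) = 1750/(-3561217) + 1961160/((-1546)²) = 1750*(-1/3561217) + 1961160/2390116 = -1750/3561217 + 1961160*(1/2390116) = -1750/3561217 + 490290/597529 = 1744983407180/2127930432793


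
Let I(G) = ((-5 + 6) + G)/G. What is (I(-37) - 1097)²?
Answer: 1644545809/1369 ≈ 1.2013e+6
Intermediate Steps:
I(G) = (1 + G)/G
(I(-37) - 1097)² = ((1 - 37)/(-37) - 1097)² = (-1/37*(-36) - 1097)² = (36/37 - 1097)² = (-40553/37)² = 1644545809/1369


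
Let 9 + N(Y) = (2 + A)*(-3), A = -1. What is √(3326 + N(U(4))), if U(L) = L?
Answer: √3314 ≈ 57.567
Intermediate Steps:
N(Y) = -12 (N(Y) = -9 + (2 - 1)*(-3) = -9 + 1*(-3) = -9 - 3 = -12)
√(3326 + N(U(4))) = √(3326 - 12) = √3314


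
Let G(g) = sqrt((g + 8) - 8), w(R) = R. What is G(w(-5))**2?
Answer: -5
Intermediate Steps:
G(g) = sqrt(g) (G(g) = sqrt((8 + g) - 8) = sqrt(g))
G(w(-5))**2 = (sqrt(-5))**2 = (I*sqrt(5))**2 = -5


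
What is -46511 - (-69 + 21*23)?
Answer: -46925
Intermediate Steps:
-46511 - (-69 + 21*23) = -46511 - (-69 + 483) = -46511 - 1*414 = -46511 - 414 = -46925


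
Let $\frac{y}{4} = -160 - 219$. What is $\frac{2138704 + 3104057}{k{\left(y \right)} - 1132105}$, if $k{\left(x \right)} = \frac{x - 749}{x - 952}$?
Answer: $- \frac{12939134148}{2794032875} \approx -4.631$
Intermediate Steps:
$y = -1516$ ($y = 4 \left(-160 - 219\right) = 4 \left(-379\right) = -1516$)
$k{\left(x \right)} = \frac{-749 + x}{-952 + x}$ ($k{\left(x \right)} = \frac{x - 749}{-952 + x} = \frac{-749 + x}{-952 + x}$)
$\frac{2138704 + 3104057}{k{\left(y \right)} - 1132105} = \frac{2138704 + 3104057}{\frac{-749 - 1516}{-952 - 1516} - 1132105} = \frac{5242761}{\frac{1}{-2468} \left(-2265\right) - 1132105} = \frac{5242761}{\left(- \frac{1}{2468}\right) \left(-2265\right) - 1132105} = \frac{5242761}{\frac{2265}{2468} - 1132105} = \frac{5242761}{- \frac{2794032875}{2468}} = 5242761 \left(- \frac{2468}{2794032875}\right) = - \frac{12939134148}{2794032875}$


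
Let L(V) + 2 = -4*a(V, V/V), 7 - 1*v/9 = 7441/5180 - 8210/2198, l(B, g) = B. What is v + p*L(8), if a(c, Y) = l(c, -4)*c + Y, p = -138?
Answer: 29472289107/813260 ≈ 36240.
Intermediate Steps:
v = 68060547/813260 (v = 63 - 9*(7441/5180 - 8210/2198) = 63 - 9*(7441*(1/5180) - 8210*1/2198) = 63 - 9*(1063/740 - 4105/1099) = 63 - 9*(-1869463/813260) = 63 + 16825167/813260 = 68060547/813260 ≈ 83.689)
a(c, Y) = Y + c**2 (a(c, Y) = c*c + Y = c**2 + Y = Y + c**2)
L(V) = -6 - 4*V**2 (L(V) = -2 - 4*(V/V + V**2) = -2 - 4*(1 + V**2) = -2 + (-4 - 4*V**2) = -6 - 4*V**2)
v + p*L(8) = 68060547/813260 - 138*(-6 - 4*8**2) = 68060547/813260 - 138*(-6 - 4*64) = 68060547/813260 - 138*(-6 - 256) = 68060547/813260 - 138*(-262) = 68060547/813260 + 36156 = 29472289107/813260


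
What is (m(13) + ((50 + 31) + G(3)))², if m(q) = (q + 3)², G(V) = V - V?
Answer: 113569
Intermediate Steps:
G(V) = 0
m(q) = (3 + q)²
(m(13) + ((50 + 31) + G(3)))² = ((3 + 13)² + ((50 + 31) + 0))² = (16² + (81 + 0))² = (256 + 81)² = 337² = 113569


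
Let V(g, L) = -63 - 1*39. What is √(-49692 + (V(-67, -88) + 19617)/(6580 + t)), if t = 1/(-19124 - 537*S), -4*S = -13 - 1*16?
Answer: I*√71235950568023905557/37863376 ≈ 222.91*I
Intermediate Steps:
S = 29/4 (S = -(-13 - 1*16)/4 = -(-13 - 16)/4 = -¼*(-29) = 29/4 ≈ 7.2500)
V(g, L) = -102 (V(g, L) = -63 - 39 = -102)
t = -4/92069 (t = 1/(-19124 - 537*29/4) = 1/(-19124 - 15573/4) = 1/(-92069/4) = -4/92069 ≈ -4.3446e-5)
√(-49692 + (V(-67, -88) + 19617)/(6580 + t)) = √(-49692 + (-102 + 19617)/(6580 - 4/92069)) = √(-49692 + 19515/(605814016/92069)) = √(-49692 + 19515*(92069/605814016)) = √(-49692 + 1796726535/605814016) = √(-30102313356537/605814016) = I*√71235950568023905557/37863376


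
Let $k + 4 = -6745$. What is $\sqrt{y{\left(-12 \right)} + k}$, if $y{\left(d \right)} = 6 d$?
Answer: $i \sqrt{6821} \approx 82.589 i$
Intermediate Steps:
$k = -6749$ ($k = -4 - 6745 = -6749$)
$\sqrt{y{\left(-12 \right)} + k} = \sqrt{6 \left(-12\right) - 6749} = \sqrt{-72 - 6749} = \sqrt{-6821} = i \sqrt{6821}$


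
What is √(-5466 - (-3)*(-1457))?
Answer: 3*I*√1093 ≈ 99.182*I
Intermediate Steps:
√(-5466 - (-3)*(-1457)) = √(-5466 - 3*1457) = √(-5466 - 4371) = √(-9837) = 3*I*√1093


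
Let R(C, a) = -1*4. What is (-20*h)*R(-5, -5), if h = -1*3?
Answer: -240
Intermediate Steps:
R(C, a) = -4
h = -3
(-20*h)*R(-5, -5) = -20*(-3)*(-4) = 60*(-4) = -240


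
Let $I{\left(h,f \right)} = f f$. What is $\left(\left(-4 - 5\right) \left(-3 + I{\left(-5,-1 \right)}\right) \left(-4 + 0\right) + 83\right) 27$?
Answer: $297$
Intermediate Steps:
$I{\left(h,f \right)} = f^{2}$
$\left(\left(-4 - 5\right) \left(-3 + I{\left(-5,-1 \right)}\right) \left(-4 + 0\right) + 83\right) 27 = \left(\left(-4 - 5\right) \left(-3 + \left(-1\right)^{2}\right) \left(-4 + 0\right) + 83\right) 27 = \left(- 9 \left(-3 + 1\right) \left(-4\right) + 83\right) 27 = \left(\left(-9\right) \left(-2\right) \left(-4\right) + 83\right) 27 = \left(18 \left(-4\right) + 83\right) 27 = \left(-72 + 83\right) 27 = 11 \cdot 27 = 297$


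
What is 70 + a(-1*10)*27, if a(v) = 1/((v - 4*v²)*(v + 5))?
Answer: 143527/2050 ≈ 70.013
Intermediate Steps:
a(v) = 1/((5 + v)*(v - 4*v²)) (a(v) = 1/((v - 4*v²)*(5 + v)) = 1/((5 + v)*(v - 4*v²)))
70 + a(-1*10)*27 = 70 - 1/(((-1*10))*(-5 + 4*(-1*10)² + 19*(-1*10)))*27 = 70 - 1/(-10*(-5 + 4*(-10)² + 19*(-10)))*27 = 70 - 1*(-⅒)/(-5 + 4*100 - 190)*27 = 70 - 1*(-⅒)/(-5 + 400 - 190)*27 = 70 - 1*(-⅒)/205*27 = 70 - 1*(-⅒)*1/205*27 = 70 + (1/2050)*27 = 70 + 27/2050 = 143527/2050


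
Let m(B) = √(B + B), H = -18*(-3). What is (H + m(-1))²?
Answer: (54 + I*√2)² ≈ 2914.0 + 152.74*I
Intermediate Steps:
H = 54
m(B) = √2*√B (m(B) = √(2*B) = √2*√B)
(H + m(-1))² = (54 + √2*√(-1))² = (54 + √2*I)² = (54 + I*√2)²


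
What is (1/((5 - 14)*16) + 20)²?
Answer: 8288641/20736 ≈ 399.72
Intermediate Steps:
(1/((5 - 14)*16) + 20)² = ((1/16)/(-9) + 20)² = (-⅑*1/16 + 20)² = (-1/144 + 20)² = (2879/144)² = 8288641/20736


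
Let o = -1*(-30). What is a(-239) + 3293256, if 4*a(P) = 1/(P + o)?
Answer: 2753162015/836 ≈ 3.2933e+6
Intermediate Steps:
o = 30
a(P) = 1/(4*(30 + P)) (a(P) = 1/(4*(P + 30)) = 1/(4*(30 + P)))
a(-239) + 3293256 = 1/(4*(30 - 239)) + 3293256 = (¼)/(-209) + 3293256 = (¼)*(-1/209) + 3293256 = -1/836 + 3293256 = 2753162015/836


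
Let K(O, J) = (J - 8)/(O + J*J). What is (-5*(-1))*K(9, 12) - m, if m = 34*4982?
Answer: -25916344/153 ≈ -1.6939e+5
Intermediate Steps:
m = 169388
K(O, J) = (-8 + J)/(O + J**2)
(-5*(-1))*K(9, 12) - m = (-5*(-1))*((-8 + 12)/(9 + 12**2)) - 1*169388 = 5*(4/(9 + 144)) - 169388 = 5*(4/153) - 169388 = 20/153 - 169388 = -25916344/153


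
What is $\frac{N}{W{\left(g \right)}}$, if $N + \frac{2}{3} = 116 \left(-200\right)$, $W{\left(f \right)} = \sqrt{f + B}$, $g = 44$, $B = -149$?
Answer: $\frac{69602 i \sqrt{105}}{315} \approx 2264.2 i$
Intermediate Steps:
$W{\left(f \right)} = \sqrt{-149 + f}$ ($W{\left(f \right)} = \sqrt{f - 149} = \sqrt{-149 + f}$)
$N = - \frac{69602}{3}$ ($N = - \frac{2}{3} + 116 \left(-200\right) = - \frac{2}{3} - 23200 = - \frac{69602}{3} \approx -23201.0$)
$\frac{N}{W{\left(g \right)}} = - \frac{69602}{3 \sqrt{-149 + 44}} = - \frac{69602}{3 \sqrt{-105}} = - \frac{69602}{3 i \sqrt{105}} = - \frac{69602 \left(- \frac{i \sqrt{105}}{105}\right)}{3} = \frac{69602 i \sqrt{105}}{315}$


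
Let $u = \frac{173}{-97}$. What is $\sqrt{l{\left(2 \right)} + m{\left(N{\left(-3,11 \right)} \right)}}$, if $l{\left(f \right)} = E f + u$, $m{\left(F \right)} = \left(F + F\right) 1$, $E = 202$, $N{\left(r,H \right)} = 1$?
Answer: $\frac{\sqrt{3803273}}{97} \approx 20.105$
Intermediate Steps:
$u = - \frac{173}{97}$ ($u = 173 \left(- \frac{1}{97}\right) = - \frac{173}{97} \approx -1.7835$)
$m{\left(F \right)} = 2 F$ ($m{\left(F \right)} = 2 F 1 = 2 F$)
$l{\left(f \right)} = - \frac{173}{97} + 202 f$ ($l{\left(f \right)} = 202 f - \frac{173}{97} = - \frac{173}{97} + 202 f$)
$\sqrt{l{\left(2 \right)} + m{\left(N{\left(-3,11 \right)} \right)}} = \sqrt{\left(- \frac{173}{97} + 202 \cdot 2\right) + 2 \cdot 1} = \sqrt{\left(- \frac{173}{97} + 404\right) + 2} = \sqrt{\frac{39015}{97} + 2} = \sqrt{\frac{39209}{97}} = \frac{\sqrt{3803273}}{97}$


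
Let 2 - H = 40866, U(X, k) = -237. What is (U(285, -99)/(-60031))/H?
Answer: -237/2453106784 ≈ -9.6612e-8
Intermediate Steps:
H = -40864 (H = 2 - 1*40866 = 2 - 40866 = -40864)
(U(285, -99)/(-60031))/H = -237/(-60031)/(-40864) = -237*(-1/60031)*(-1/40864) = (237/60031)*(-1/40864) = -237/2453106784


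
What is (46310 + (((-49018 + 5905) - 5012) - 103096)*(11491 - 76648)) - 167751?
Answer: 9852985256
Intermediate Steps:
(46310 + (((-49018 + 5905) - 5012) - 103096)*(11491 - 76648)) - 167751 = (46310 + ((-43113 - 5012) - 103096)*(-65157)) - 167751 = (46310 + (-48125 - 103096)*(-65157)) - 167751 = (46310 - 151221*(-65157)) - 167751 = (46310 + 9853106697) - 167751 = 9853153007 - 167751 = 9852985256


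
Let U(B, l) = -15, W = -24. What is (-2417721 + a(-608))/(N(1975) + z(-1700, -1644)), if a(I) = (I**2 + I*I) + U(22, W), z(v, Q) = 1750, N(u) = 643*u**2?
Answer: -1678408/2508103625 ≈ -0.00066919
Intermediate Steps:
a(I) = -15 + 2*I**2 (a(I) = (I**2 + I*I) - 15 = (I**2 + I**2) - 15 = 2*I**2 - 15 = -15 + 2*I**2)
(-2417721 + a(-608))/(N(1975) + z(-1700, -1644)) = (-2417721 + (-15 + 2*(-608)**2))/(643*1975**2 + 1750) = (-2417721 + (-15 + 2*369664))/(643*3900625 + 1750) = (-2417721 + (-15 + 739328))/(2508101875 + 1750) = (-2417721 + 739313)/2508103625 = -1678408*1/2508103625 = -1678408/2508103625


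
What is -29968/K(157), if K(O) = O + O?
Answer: -14984/157 ≈ -95.439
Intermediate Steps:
K(O) = 2*O
-29968/K(157) = -29968/(2*157) = -29968/314 = -29968*1/314 = -14984/157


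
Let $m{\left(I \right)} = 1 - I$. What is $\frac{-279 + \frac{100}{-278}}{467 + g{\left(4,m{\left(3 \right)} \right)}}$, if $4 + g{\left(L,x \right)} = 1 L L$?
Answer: $- \frac{38831}{66581} \approx -0.58321$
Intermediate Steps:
$g{\left(L,x \right)} = -4 + L^{2}$ ($g{\left(L,x \right)} = -4 + 1 L L = -4 + L L = -4 + L^{2}$)
$\frac{-279 + \frac{100}{-278}}{467 + g{\left(4,m{\left(3 \right)} \right)}} = \frac{-279 + \frac{100}{-278}}{467 - \left(4 - 4^{2}\right)} = \frac{-279 + 100 \left(- \frac{1}{278}\right)}{467 + \left(-4 + 16\right)} = \frac{-279 - \frac{50}{139}}{467 + 12} = - \frac{38831}{139 \cdot 479} = \left(- \frac{38831}{139}\right) \frac{1}{479} = - \frac{38831}{66581}$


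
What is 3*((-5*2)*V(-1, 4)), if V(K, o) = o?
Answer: -120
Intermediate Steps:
3*((-5*2)*V(-1, 4)) = 3*(-5*2*4) = 3*(-10*4) = 3*(-40) = -120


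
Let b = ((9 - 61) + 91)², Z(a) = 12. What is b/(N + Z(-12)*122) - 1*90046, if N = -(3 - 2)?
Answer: -131735777/1463 ≈ -90045.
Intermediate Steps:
N = -1 (N = -1*1 = -1)
b = 1521 (b = (-52 + 91)² = 39² = 1521)
b/(N + Z(-12)*122) - 1*90046 = 1521/(-1 + 12*122) - 1*90046 = 1521/(-1 + 1464) - 90046 = 1521/1463 - 90046 = -131735777/1463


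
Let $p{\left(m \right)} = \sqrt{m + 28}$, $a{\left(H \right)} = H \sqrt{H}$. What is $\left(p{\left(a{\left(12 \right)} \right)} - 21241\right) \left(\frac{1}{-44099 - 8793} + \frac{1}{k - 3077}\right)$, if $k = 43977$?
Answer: $- \frac{31840259}{270410350} + \frac{1499 \sqrt{7 + 6 \sqrt{3}}}{135205175} \approx -0.1177$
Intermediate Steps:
$a{\left(H \right)} = H^{\frac{3}{2}}$
$p{\left(m \right)} = \sqrt{28 + m}$
$\left(p{\left(a{\left(12 \right)} \right)} - 21241\right) \left(\frac{1}{-44099 - 8793} + \frac{1}{k - 3077}\right) = \left(\sqrt{28 + 12^{\frac{3}{2}}} - 21241\right) \left(\frac{1}{-44099 - 8793} + \frac{1}{43977 - 3077}\right) = \left(\sqrt{28 + 24 \sqrt{3}} - 21241\right) \left(\frac{1}{-52892} + \frac{1}{40900}\right) = \left(-21241 + \sqrt{28 + 24 \sqrt{3}}\right) \left(- \frac{1}{52892} + \frac{1}{40900}\right) = \left(-21241 + \sqrt{28 + 24 \sqrt{3}}\right) \frac{1499}{270410350} = - \frac{31840259}{270410350} + \frac{1499 \sqrt{28 + 24 \sqrt{3}}}{270410350}$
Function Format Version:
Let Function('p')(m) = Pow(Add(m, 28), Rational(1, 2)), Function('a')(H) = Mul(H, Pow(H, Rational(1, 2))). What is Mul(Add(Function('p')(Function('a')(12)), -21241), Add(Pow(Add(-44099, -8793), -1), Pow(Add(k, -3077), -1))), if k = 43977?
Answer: Add(Rational(-31840259, 270410350), Mul(Rational(1499, 135205175), Pow(Add(7, Mul(6, Pow(3, Rational(1, 2)))), Rational(1, 2)))) ≈ -0.11770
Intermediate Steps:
Function('a')(H) = Pow(H, Rational(3, 2))
Function('p')(m) = Pow(Add(28, m), Rational(1, 2))
Mul(Add(Function('p')(Function('a')(12)), -21241), Add(Pow(Add(-44099, -8793), -1), Pow(Add(k, -3077), -1))) = Mul(Add(Pow(Add(28, Pow(12, Rational(3, 2))), Rational(1, 2)), -21241), Add(Pow(Add(-44099, -8793), -1), Pow(Add(43977, -3077), -1))) = Mul(Add(Pow(Add(28, Mul(24, Pow(3, Rational(1, 2)))), Rational(1, 2)), -21241), Add(Pow(-52892, -1), Pow(40900, -1))) = Mul(Add(-21241, Pow(Add(28, Mul(24, Pow(3, Rational(1, 2)))), Rational(1, 2))), Add(Rational(-1, 52892), Rational(1, 40900))) = Mul(Add(-21241, Pow(Add(28, Mul(24, Pow(3, Rational(1, 2)))), Rational(1, 2))), Rational(1499, 270410350)) = Add(Rational(-31840259, 270410350), Mul(Rational(1499, 270410350), Pow(Add(28, Mul(24, Pow(3, Rational(1, 2)))), Rational(1, 2))))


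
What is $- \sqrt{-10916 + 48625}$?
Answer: $- \sqrt{37709} \approx -194.19$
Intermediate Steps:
$- \sqrt{-10916 + 48625} = - \sqrt{37709}$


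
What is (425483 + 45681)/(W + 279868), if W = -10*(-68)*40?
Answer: 117791/76767 ≈ 1.5344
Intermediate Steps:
W = 27200 (W = 680*40 = 27200)
(425483 + 45681)/(W + 279868) = (425483 + 45681)/(27200 + 279868) = 471164/307068 = 471164*(1/307068) = 117791/76767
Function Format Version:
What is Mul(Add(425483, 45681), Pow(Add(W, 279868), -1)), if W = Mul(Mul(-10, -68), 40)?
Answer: Rational(117791, 76767) ≈ 1.5344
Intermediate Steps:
W = 27200 (W = Mul(680, 40) = 27200)
Mul(Add(425483, 45681), Pow(Add(W, 279868), -1)) = Mul(Add(425483, 45681), Pow(Add(27200, 279868), -1)) = Mul(471164, Pow(307068, -1)) = Mul(471164, Rational(1, 307068)) = Rational(117791, 76767)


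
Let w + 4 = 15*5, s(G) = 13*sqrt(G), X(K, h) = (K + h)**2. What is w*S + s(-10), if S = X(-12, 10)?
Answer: 284 + 13*I*sqrt(10) ≈ 284.0 + 41.11*I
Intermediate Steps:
S = 4 (S = (-12 + 10)**2 = (-2)**2 = 4)
w = 71 (w = -4 + 15*5 = -4 + 75 = 71)
w*S + s(-10) = 71*4 + 13*sqrt(-10) = 284 + 13*(I*sqrt(10)) = 284 + 13*I*sqrt(10)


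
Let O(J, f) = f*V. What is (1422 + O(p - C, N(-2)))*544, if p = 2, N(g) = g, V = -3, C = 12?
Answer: 776832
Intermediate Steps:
O(J, f) = -3*f (O(J, f) = f*(-3) = -3*f)
(1422 + O(p - C, N(-2)))*544 = (1422 - 3*(-2))*544 = (1422 + 6)*544 = 1428*544 = 776832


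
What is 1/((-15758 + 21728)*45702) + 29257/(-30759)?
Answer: -2660835783607/2797438157820 ≈ -0.95117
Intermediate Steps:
1/((-15758 + 21728)*45702) + 29257/(-30759) = (1/45702)/5970 + 29257*(-1/30759) = (1/5970)*(1/45702) - 29257/30759 = 1/272840940 - 29257/30759 = -2660835783607/2797438157820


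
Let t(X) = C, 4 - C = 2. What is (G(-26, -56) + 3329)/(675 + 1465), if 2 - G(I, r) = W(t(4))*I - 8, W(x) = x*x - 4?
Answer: 3339/2140 ≈ 1.5603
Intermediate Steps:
C = 2 (C = 4 - 1*2 = 4 - 2 = 2)
t(X) = 2
W(x) = -4 + x**2 (W(x) = x**2 - 4 = -4 + x**2)
G(I, r) = 10 (G(I, r) = 2 - ((-4 + 2**2)*I - 8) = 2 - ((-4 + 4)*I - 8) = 2 - (0*I - 8) = 2 - (0 - 8) = 2 - 1*(-8) = 2 + 8 = 10)
(G(-26, -56) + 3329)/(675 + 1465) = (10 + 3329)/(675 + 1465) = 3339/2140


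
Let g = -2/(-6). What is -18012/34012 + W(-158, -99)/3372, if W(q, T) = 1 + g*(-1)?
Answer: -22767671/43008174 ≈ -0.52938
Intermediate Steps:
g = 1/3 (g = -2*(-1/6) = 1/3 ≈ 0.33333)
W(q, T) = 2/3 (W(q, T) = 1 + (1/3)*(-1) = 1 - 1/3 = 2/3)
-18012/34012 + W(-158, -99)/3372 = -18012/34012 + (2/3)/3372 = -18012*1/34012 + (2/3)*(1/3372) = -4503/8503 + 1/5058 = -22767671/43008174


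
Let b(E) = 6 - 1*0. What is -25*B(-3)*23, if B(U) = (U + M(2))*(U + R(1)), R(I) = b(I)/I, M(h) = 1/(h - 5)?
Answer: 5750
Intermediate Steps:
M(h) = 1/(-5 + h)
b(E) = 6 (b(E) = 6 + 0 = 6)
R(I) = 6/I
B(U) = (6 + U)*(-1/3 + U) (B(U) = (U + 1/(-5 + 2))*(U + 6/1) = (U + 1/(-3))*(U + 6*1) = (U - 1/3)*(U + 6) = (-1/3 + U)*(6 + U) = (6 + U)*(-1/3 + U))
-25*B(-3)*23 = -25*(-2 + (-3)**2 + (17/3)*(-3))*23 = -25*(-2 + 9 - 17)*23 = -25*(-10)*23 = 250*23 = 5750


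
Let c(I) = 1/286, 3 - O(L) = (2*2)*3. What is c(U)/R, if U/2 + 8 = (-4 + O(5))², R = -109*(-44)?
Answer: 1/1371656 ≈ 7.2905e-7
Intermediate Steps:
O(L) = -9 (O(L) = 3 - 2*2*3 = 3 - 4*3 = 3 - 1*12 = 3 - 12 = -9)
R = 4796
U = 322 (U = -16 + 2*(-4 - 9)² = -16 + 2*(-13)² = -16 + 2*169 = -16 + 338 = 322)
c(I) = 1/286
c(U)/R = (1/286)/4796 = (1/286)*(1/4796) = 1/1371656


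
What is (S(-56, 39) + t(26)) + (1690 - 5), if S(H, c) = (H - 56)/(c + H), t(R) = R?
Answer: 29199/17 ≈ 1717.6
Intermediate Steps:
S(H, c) = (-56 + H)/(H + c)
(S(-56, 39) + t(26)) + (1690 - 5) = ((-56 - 56)/(-56 + 39) + 26) + (1690 - 5) = (-112/(-17) + 26) + 1685 = (-1/17*(-112) + 26) + 1685 = (112/17 + 26) + 1685 = 554/17 + 1685 = 29199/17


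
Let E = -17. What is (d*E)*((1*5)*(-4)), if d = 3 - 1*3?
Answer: 0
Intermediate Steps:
d = 0 (d = 3 - 3 = 0)
(d*E)*((1*5)*(-4)) = (0*(-17))*((1*5)*(-4)) = 0*(5*(-4)) = 0*(-20) = 0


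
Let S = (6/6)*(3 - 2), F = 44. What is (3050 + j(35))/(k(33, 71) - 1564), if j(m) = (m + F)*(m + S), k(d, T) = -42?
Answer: -2947/803 ≈ -3.6700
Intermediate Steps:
S = 1 (S = (6*(⅙))*1 = 1*1 = 1)
j(m) = (1 + m)*(44 + m) (j(m) = (m + 44)*(m + 1) = (44 + m)*(1 + m) = (1 + m)*(44 + m))
(3050 + j(35))/(k(33, 71) - 1564) = (3050 + (44 + 35² + 45*35))/(-42 - 1564) = (3050 + (44 + 1225 + 1575))/(-1606) = (3050 + 2844)*(-1/1606) = 5894*(-1/1606) = -2947/803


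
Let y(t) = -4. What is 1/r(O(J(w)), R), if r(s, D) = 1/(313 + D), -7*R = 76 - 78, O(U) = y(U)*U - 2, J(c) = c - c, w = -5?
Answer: 2193/7 ≈ 313.29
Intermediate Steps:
J(c) = 0
O(U) = -2 - 4*U (O(U) = -4*U - 2 = -2 - 4*U)
R = 2/7 (R = -(76 - 78)/7 = -⅐*(-2) = 2/7 ≈ 0.28571)
1/r(O(J(w)), R) = 1/(1/(313 + 2/7)) = 1/(1/(2193/7)) = 1/(7/2193) = 2193/7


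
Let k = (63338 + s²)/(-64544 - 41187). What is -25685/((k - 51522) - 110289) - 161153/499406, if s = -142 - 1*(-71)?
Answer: -6090652272875/37148222420484 ≈ -0.16396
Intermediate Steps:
s = -71 (s = -142 + 71 = -71)
k = -2973/4597 (k = (63338 + (-71)²)/(-64544 - 41187) = (63338 + 5041)/(-105731) = 68379*(-1/105731) = -2973/4597 ≈ -0.64673)
-25685/((k - 51522) - 110289) - 161153/499406 = -25685/((-2973/4597 - 51522) - 110289) - 161153/499406 = -25685/(-236849607/4597 - 110289) - 161153*1/499406 = -25685/(-743848140/4597) - 161153/499406 = -25685*(-4597/743848140) - 161153/499406 = 23614789/148769628 - 161153/499406 = -6090652272875/37148222420484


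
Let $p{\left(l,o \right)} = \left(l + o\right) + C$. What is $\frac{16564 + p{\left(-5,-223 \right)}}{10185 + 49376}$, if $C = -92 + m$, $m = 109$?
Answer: $\frac{16353}{59561} \approx 0.27456$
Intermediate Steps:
$C = 17$ ($C = -92 + 109 = 17$)
$p{\left(l,o \right)} = 17 + l + o$ ($p{\left(l,o \right)} = \left(l + o\right) + 17 = 17 + l + o$)
$\frac{16564 + p{\left(-5,-223 \right)}}{10185 + 49376} = \frac{16564 - 211}{10185 + 49376} = \frac{16564 - 211}{59561} = 16353 \cdot \frac{1}{59561} = \frac{16353}{59561}$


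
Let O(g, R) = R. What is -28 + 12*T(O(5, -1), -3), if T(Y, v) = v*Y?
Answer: 8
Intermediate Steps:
T(Y, v) = Y*v
-28 + 12*T(O(5, -1), -3) = -28 + 12*(-1*(-3)) = -28 + 12*3 = -28 + 36 = 8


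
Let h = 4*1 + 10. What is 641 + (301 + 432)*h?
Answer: 10903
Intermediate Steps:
h = 14 (h = 4 + 10 = 14)
641 + (301 + 432)*h = 641 + (301 + 432)*14 = 641 + 733*14 = 641 + 10262 = 10903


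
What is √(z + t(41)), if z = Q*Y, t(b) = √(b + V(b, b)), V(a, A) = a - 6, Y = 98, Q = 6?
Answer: √(588 + 2*√19) ≈ 24.428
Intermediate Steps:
V(a, A) = -6 + a
t(b) = √(-6 + 2*b) (t(b) = √(b + (-6 + b)) = √(-6 + 2*b))
z = 588 (z = 6*98 = 588)
√(z + t(41)) = √(588 + √(-6 + 2*41)) = √(588 + √(-6 + 82)) = √(588 + √76) = √(588 + 2*√19)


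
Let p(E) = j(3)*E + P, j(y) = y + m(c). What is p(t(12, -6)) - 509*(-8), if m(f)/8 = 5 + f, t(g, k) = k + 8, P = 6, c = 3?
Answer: 4212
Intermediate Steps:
t(g, k) = 8 + k
m(f) = 40 + 8*f (m(f) = 8*(5 + f) = 40 + 8*f)
j(y) = 64 + y (j(y) = y + (40 + 8*3) = y + (40 + 24) = y + 64 = 64 + y)
p(E) = 6 + 67*E (p(E) = (64 + 3)*E + 6 = 67*E + 6 = 6 + 67*E)
p(t(12, -6)) - 509*(-8) = (6 + 67*(8 - 6)) - 509*(-8) = (6 + 67*2) - 1*(-4072) = (6 + 134) + 4072 = 140 + 4072 = 4212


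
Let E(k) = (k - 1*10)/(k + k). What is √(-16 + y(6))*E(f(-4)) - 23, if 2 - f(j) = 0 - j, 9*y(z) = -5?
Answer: -23 + I*√149 ≈ -23.0 + 12.207*I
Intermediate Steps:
y(z) = -5/9 (y(z) = (⅑)*(-5) = -5/9)
f(j) = 2 + j (f(j) = 2 - (0 - j) = 2 - (-1)*j = 2 + j)
E(k) = (-10 + k)/(2*k) (E(k) = (k - 10)/((2*k)) = (-10 + k)*(1/(2*k)) = (-10 + k)/(2*k))
√(-16 + y(6))*E(f(-4)) - 23 = √(-16 - 5/9)*((-10 + (2 - 4))/(2*(2 - 4))) - 23 = √(-149/9)*((½)*(-10 - 2)/(-2)) - 23 = (I*√149/3)*((½)*(-½)*(-12)) - 23 = (I*√149/3)*3 - 23 = I*√149 - 23 = -23 + I*√149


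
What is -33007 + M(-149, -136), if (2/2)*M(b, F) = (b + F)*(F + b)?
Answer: 48218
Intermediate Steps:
M(b, F) = (F + b)**2 (M(b, F) = (b + F)*(F + b) = (F + b)*(F + b) = (F + b)**2)
-33007 + M(-149, -136) = -33007 + (-136 - 149)**2 = -33007 + (-285)**2 = -33007 + 81225 = 48218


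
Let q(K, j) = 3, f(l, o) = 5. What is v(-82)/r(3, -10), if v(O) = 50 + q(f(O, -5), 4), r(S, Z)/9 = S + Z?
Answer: -53/63 ≈ -0.84127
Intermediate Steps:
r(S, Z) = 9*S + 9*Z (r(S, Z) = 9*(S + Z) = 9*S + 9*Z)
v(O) = 53 (v(O) = 50 + 3 = 53)
v(-82)/r(3, -10) = 53/(9*3 + 9*(-10)) = 53/(27 - 90) = 53/(-63) = 53*(-1/63) = -53/63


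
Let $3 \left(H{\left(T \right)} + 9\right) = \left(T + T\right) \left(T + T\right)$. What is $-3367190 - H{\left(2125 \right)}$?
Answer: $- \frac{28164043}{3} \approx -9.388 \cdot 10^{6}$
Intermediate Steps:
$H{\left(T \right)} = -9 + \frac{4 T^{2}}{3}$ ($H{\left(T \right)} = -9 + \frac{\left(T + T\right) \left(T + T\right)}{3} = -9 + \frac{2 T 2 T}{3} = -9 + \frac{4 T^{2}}{3}$)
$-3367190 - H{\left(2125 \right)} = -3367190 - \left(-9 + \frac{4 \cdot 2125^{2}}{3}\right) = -3367190 - \left(-9 + \frac{4}{3} \cdot 4515625\right) = -3367190 - \left(-9 + \frac{18062500}{3}\right) = -3367190 - \frac{18062473}{3} = - \frac{28164043}{3}$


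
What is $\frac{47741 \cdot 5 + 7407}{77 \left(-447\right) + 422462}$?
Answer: $\frac{246112}{388043} \approx 0.63424$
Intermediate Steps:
$\frac{47741 \cdot 5 + 7407}{77 \left(-447\right) + 422462} = \frac{238705 + 7407}{-34419 + 422462} = \frac{246112}{388043}$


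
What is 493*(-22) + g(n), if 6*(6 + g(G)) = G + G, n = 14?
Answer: -32542/3 ≈ -10847.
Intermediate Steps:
g(G) = -6 + G/3 (g(G) = -6 + (G + G)/6 = -6 + (2*G)/6 = -6 + G/3)
493*(-22) + g(n) = 493*(-22) + (-6 + (1/3)*14) = -10846 + (-6 + 14/3) = -10846 - 4/3 = -32542/3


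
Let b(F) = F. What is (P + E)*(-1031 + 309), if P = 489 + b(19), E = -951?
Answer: 319846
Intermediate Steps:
P = 508 (P = 489 + 19 = 508)
(P + E)*(-1031 + 309) = (508 - 951)*(-1031 + 309) = -443*(-722) = 319846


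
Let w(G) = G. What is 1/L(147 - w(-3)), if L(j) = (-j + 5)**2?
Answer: 1/21025 ≈ 4.7562e-5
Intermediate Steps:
L(j) = (5 - j)**2
1/L(147 - w(-3)) = 1/((-5 + (147 - 1*(-3)))**2) = 1/((-5 + (147 + 3))**2) = 1/((-5 + 150)**2) = 1/(145**2) = 1/21025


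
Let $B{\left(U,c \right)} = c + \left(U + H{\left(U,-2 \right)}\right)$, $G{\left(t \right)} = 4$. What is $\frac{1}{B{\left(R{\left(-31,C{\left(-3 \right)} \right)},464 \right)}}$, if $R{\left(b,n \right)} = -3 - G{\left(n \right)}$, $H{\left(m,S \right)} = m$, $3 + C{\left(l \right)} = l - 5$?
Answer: $\frac{1}{450} \approx 0.0022222$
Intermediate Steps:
$C{\left(l \right)} = -8 + l$ ($C{\left(l \right)} = -3 + \left(l - 5\right) = -3 + \left(-5 + l\right) = -8 + l$)
$R{\left(b,n \right)} = -7$ ($R{\left(b,n \right)} = -3 - 4 = -7$)
$B{\left(U,c \right)} = c + 2 U$ ($B{\left(U,c \right)} = c + \left(U + U\right) = c + 2 U$)
$\frac{1}{B{\left(R{\left(-31,C{\left(-3 \right)} \right)},464 \right)}} = \frac{1}{464 + 2 \left(-7\right)} = \frac{1}{464 - 14} = \frac{1}{450}$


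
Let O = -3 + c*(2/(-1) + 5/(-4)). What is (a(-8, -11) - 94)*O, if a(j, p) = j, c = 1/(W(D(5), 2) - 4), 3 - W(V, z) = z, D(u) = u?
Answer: 391/2 ≈ 195.50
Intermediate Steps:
W(V, z) = 3 - z
c = -⅓ (c = 1/((3 - 1*2) - 4) = 1/((3 - 2) - 4) = 1/(1 - 4) = 1/(-3) = -⅓ ≈ -0.33333)
O = -23/12 (O = -3 - (2/(-1) + 5/(-4))/3 = -3 - (2*(-1) + 5*(-¼))/3 = -3 - (-2 - 5/4)/3 = -3 - ⅓*(-13/4) = -3 + 13/12 = -23/12 ≈ -1.9167)
(a(-8, -11) - 94)*O = (-8 - 94)*(-23/12) = -102*(-23/12) = 391/2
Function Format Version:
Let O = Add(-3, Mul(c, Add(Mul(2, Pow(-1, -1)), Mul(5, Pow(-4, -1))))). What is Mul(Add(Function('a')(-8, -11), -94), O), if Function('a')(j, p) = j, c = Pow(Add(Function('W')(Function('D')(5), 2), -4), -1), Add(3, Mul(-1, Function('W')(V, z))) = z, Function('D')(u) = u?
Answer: Rational(391, 2) ≈ 195.50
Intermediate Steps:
Function('W')(V, z) = Add(3, Mul(-1, z))
c = Rational(-1, 3) (c = Pow(Add(Add(3, Mul(-1, 2)), -4), -1) = Pow(Add(Add(3, -2), -4), -1) = Pow(Add(1, -4), -1) = Pow(-3, -1) = Rational(-1, 3) ≈ -0.33333)
O = Rational(-23, 12) (O = Add(-3, Mul(Rational(-1, 3), Add(Mul(2, Pow(-1, -1)), Mul(5, Pow(-4, -1))))) = Add(-3, Mul(Rational(-1, 3), Add(Mul(2, -1), Mul(5, Rational(-1, 4))))) = Add(-3, Mul(Rational(-1, 3), Add(-2, Rational(-5, 4)))) = Add(-3, Mul(Rational(-1, 3), Rational(-13, 4))) = Add(-3, Rational(13, 12)) = Rational(-23, 12) ≈ -1.9167)
Mul(Add(Function('a')(-8, -11), -94), O) = Mul(Add(-8, -94), Rational(-23, 12)) = Mul(-102, Rational(-23, 12)) = Rational(391, 2)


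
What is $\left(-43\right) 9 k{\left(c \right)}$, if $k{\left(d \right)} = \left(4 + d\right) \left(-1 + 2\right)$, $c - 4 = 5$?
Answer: $-5031$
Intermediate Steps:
$c = 9$ ($c = 4 + 5 = 9$)
$k{\left(d \right)} = 4 + d$ ($k{\left(d \right)} = \left(4 + d\right) 1 = 4 + d$)
$\left(-43\right) 9 k{\left(c \right)} = \left(-43\right) 9 \left(4 + 9\right) = \left(-387\right) 13 = -5031$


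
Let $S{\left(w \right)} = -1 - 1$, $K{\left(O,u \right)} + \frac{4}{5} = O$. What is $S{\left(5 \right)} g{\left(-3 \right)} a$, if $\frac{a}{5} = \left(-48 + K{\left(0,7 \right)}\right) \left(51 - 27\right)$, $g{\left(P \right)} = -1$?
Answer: $-11712$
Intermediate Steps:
$K{\left(O,u \right)} = - \frac{4}{5} + O$
$S{\left(w \right)} = -2$ ($S{\left(w \right)} = -1 - 1 = -2$)
$a = -5856$ ($a = 5 \left(-48 + \left(- \frac{4}{5} + 0\right)\right) \left(51 - 27\right) = 5 \left(-48 - \frac{4}{5}\right) 24 = 5 \left(\left(- \frac{244}{5}\right) 24\right) = 5 \left(- \frac{5856}{5}\right) = -5856$)
$S{\left(5 \right)} g{\left(-3 \right)} a = \left(-2\right) \left(-1\right) \left(-5856\right) = 2 \left(-5856\right) = -11712$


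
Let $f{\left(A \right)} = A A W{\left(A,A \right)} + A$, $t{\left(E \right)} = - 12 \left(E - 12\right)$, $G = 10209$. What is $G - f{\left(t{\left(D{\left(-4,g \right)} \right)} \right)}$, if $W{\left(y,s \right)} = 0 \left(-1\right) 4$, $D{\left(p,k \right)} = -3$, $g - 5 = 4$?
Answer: $10029$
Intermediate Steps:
$g = 9$ ($g = 5 + 4 = 9$)
$W{\left(y,s \right)} = 0$ ($W{\left(y,s \right)} = 0 \cdot 4 = 0$)
$t{\left(E \right)} = 144 - 12 E$ ($t{\left(E \right)} = - 12 \left(-12 + E\right) = 144 - 12 E$)
$f{\left(A \right)} = A$ ($f{\left(A \right)} = A A 0 + A = A^{2} \cdot 0 + A = 0 + A = A$)
$G - f{\left(t{\left(D{\left(-4,g \right)} \right)} \right)} = 10209 - \left(144 - -36\right) = 10209 - \left(144 + 36\right) = 10209 - 180 = 10029$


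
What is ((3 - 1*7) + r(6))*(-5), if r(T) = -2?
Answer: 30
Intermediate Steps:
((3 - 1*7) + r(6))*(-5) = ((3 - 1*7) - 2)*(-5) = ((3 - 7) - 2)*(-5) = (-4 - 2)*(-5) = -6*(-5) = 30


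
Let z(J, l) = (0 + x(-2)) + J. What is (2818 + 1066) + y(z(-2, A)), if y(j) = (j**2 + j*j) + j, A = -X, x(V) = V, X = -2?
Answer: 3912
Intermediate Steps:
A = 2 (A = -1*(-2) = 2)
z(J, l) = -2 + J (z(J, l) = (0 - 2) + J = -2 + J)
y(j) = j + 2*j**2 (y(j) = (j**2 + j**2) + j = 2*j**2 + j = j + 2*j**2)
(2818 + 1066) + y(z(-2, A)) = (2818 + 1066) + (-2 - 2)*(1 + 2*(-2 - 2)) = 3884 - 4*(1 + 2*(-4)) = 3884 - 4*(1 - 8) = 3884 - 4*(-7) = 3884 + 28 = 3912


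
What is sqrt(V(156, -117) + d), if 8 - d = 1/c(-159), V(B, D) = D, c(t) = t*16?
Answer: I*sqrt(44089905)/636 ≈ 10.44*I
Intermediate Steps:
c(t) = 16*t
d = 20353/2544 (d = 8 - 1/(16*(-159)) = 8 - 1/(-2544) = 8 - 1*(-1/2544) = 8 + 1/2544 = 20353/2544 ≈ 8.0004)
sqrt(V(156, -117) + d) = sqrt(-117 + 20353/2544) = sqrt(-277295/2544) = I*sqrt(44089905)/636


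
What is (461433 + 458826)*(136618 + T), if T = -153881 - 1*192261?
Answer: -192816346716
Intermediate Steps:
T = -346142 (T = -153881 - 192261 = -346142)
(461433 + 458826)*(136618 + T) = (461433 + 458826)*(136618 - 346142) = 920259*(-209524) = -192816346716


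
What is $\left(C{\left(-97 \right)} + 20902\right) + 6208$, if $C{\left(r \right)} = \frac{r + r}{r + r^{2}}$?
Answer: $\frac{1301279}{48} \approx 27110.0$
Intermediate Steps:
$C{\left(r \right)} = \frac{2 r}{r + r^{2}}$
$\left(C{\left(-97 \right)} + 20902\right) + 6208 = \left(\frac{2}{1 - 97} + 20902\right) + 6208 = \left(\frac{2}{-96} + 20902\right) + 6208 = \left(2 \left(- \frac{1}{96}\right) + 20902\right) + 6208 = \left(- \frac{1}{48} + 20902\right) + 6208 = \frac{1003295}{48} + 6208 = \frac{1301279}{48}$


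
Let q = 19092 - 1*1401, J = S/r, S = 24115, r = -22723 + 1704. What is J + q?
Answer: 371823014/21019 ≈ 17690.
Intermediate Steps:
r = -21019
J = -24115/21019 (J = 24115/(-21019) = 24115*(-1/21019) = -24115/21019 ≈ -1.1473)
q = 17691 (q = 19092 - 1401 = 17691)
J + q = -24115/21019 + 17691 = 371823014/21019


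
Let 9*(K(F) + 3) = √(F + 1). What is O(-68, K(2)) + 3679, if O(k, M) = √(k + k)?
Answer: 3679 + 2*I*√34 ≈ 3679.0 + 11.662*I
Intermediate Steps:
K(F) = -3 + √(1 + F)/9 (K(F) = -3 + √(F + 1)/9 = -3 + √(1 + F)/9)
O(k, M) = √2*√k (O(k, M) = √(2*k) = √2*√k)
O(-68, K(2)) + 3679 = √2*√(-68) + 3679 = √2*(2*I*√17) + 3679 = 2*I*√34 + 3679 = 3679 + 2*I*√34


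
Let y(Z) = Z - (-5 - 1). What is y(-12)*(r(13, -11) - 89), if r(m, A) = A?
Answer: 600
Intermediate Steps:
y(Z) = 6 + Z (y(Z) = Z - 1*(-6) = Z + 6 = 6 + Z)
y(-12)*(r(13, -11) - 89) = (6 - 12)*(-11 - 89) = -6*(-100) = 600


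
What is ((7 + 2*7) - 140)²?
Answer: 14161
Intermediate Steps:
((7 + 2*7) - 140)² = ((7 + 14) - 140)² = (21 - 140)² = (-119)² = 14161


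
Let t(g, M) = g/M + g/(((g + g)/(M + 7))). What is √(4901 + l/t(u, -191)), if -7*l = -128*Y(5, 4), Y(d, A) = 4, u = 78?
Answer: √747997346509/12355 ≈ 70.001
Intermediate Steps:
l = 512/7 (l = -(-128)*4/7 = -⅐*(-512) = 512/7 ≈ 73.143)
t(g, M) = 7/2 + M/2 + g/M (t(g, M) = g/M + g/(((2*g)/(7 + M))) = g/M + g/((2*g/(7 + M))) = g/M + g*((7 + M)/(2*g)) = g/M + (7/2 + M/2) = 7/2 + M/2 + g/M)
√(4901 + l/t(u, -191)) = √(4901 + 512/(7*(((78 + (½)*(-191)*(7 - 191))/(-191))))) = √(4901 + 512/(7*((-(78 + (½)*(-191)*(-184))/191)))) = √(4901 + 512/(7*((-(78 + 17572)/191)))) = √(4901 + 512/(7*((-1/191*17650)))) = √(4901 + 512/(7*(-17650/191))) = √(4901 + (512/7)*(-191/17650)) = √(4901 - 48896/61775) = √(302710379/61775) = √747997346509/12355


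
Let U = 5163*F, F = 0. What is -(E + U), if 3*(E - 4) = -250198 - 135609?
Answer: 385795/3 ≈ 1.2860e+5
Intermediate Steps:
E = -385795/3 (E = 4 + (-250198 - 135609)/3 = 4 + (⅓)*(-385807) = 4 - 385807/3 = -385795/3 ≈ -1.2860e+5)
U = 0 (U = 5163*0 = 0)
-(E + U) = -(-385795/3 + 0) = -1*(-385795/3) = 385795/3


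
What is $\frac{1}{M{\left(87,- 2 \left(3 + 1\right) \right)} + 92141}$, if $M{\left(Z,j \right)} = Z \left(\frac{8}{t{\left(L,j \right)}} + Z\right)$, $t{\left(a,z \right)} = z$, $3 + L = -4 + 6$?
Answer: $\frac{1}{99623} \approx 1.0038 \cdot 10^{-5}$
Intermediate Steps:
$L = -1$ ($L = -3 + \left(-4 + 6\right) = -3 + 2 = -1$)
$M{\left(Z,j \right)} = Z \left(Z + \frac{8}{j}\right)$ ($M{\left(Z,j \right)} = Z \left(\frac{8}{j} + Z\right) = Z \left(Z + \frac{8}{j}\right)$)
$\frac{1}{M{\left(87,- 2 \left(3 + 1\right) \right)} + 92141} = \frac{1}{\frac{87 \left(8 + 87 \left(- 2 \left(3 + 1\right)\right)\right)}{\left(-2\right) \left(3 + 1\right)} + 92141} = \frac{1}{\frac{87 \left(8 + 87 \left(\left(-2\right) 4\right)\right)}{\left(-2\right) 4} + 92141} = \frac{1}{\frac{87 \left(8 + 87 \left(-8\right)\right)}{-8} + 92141} = \frac{1}{87 \left(- \frac{1}{8}\right) \left(8 - 696\right) + 92141} = \frac{1}{87 \left(- \frac{1}{8}\right) \left(-688\right) + 92141} = \frac{1}{7482 + 92141} = \frac{1}{99623}$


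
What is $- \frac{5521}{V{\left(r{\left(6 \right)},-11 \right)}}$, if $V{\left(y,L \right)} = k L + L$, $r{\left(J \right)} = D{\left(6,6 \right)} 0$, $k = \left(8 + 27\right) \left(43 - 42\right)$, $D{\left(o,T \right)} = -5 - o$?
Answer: $\frac{5521}{396} \approx 13.942$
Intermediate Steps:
$k = 35$ ($k = 35 \cdot 1 = 35$)
$r{\left(J \right)} = 0$ ($r{\left(J \right)} = \left(-5 - 6\right) 0 = \left(-11\right) 0 = 0$)
$V{\left(y,L \right)} = 36 L$ ($V{\left(y,L \right)} = 35 L + L = 36 L$)
$- \frac{5521}{V{\left(r{\left(6 \right)},-11 \right)}} = - \frac{5521}{36 \left(-11\right)} = - \frac{5521}{-396} = \left(-5521\right) \left(- \frac{1}{396}\right) = \frac{5521}{396}$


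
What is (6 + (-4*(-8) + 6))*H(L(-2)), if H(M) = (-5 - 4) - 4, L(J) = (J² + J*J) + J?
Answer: -572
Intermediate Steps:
L(J) = J + 2*J² (L(J) = (J² + J²) + J = 2*J² + J = J + 2*J²)
H(M) = -13 (H(M) = -9 - 4 = -13)
(6 + (-4*(-8) + 6))*H(L(-2)) = (6 + (-4*(-8) + 6))*(-13) = (6 + (32 + 6))*(-13) = (6 + 38)*(-13) = 44*(-13) = -572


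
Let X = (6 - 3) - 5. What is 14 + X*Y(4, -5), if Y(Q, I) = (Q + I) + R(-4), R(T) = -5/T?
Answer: 27/2 ≈ 13.500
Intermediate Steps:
X = -2 (X = 3 - 5 = -2)
Y(Q, I) = 5/4 + I + Q (Y(Q, I) = (Q + I) - 5/(-4) = (I + Q) - 5*(-¼) = (I + Q) + 5/4 = 5/4 + I + Q)
14 + X*Y(4, -5) = 14 - 2*(5/4 - 5 + 4) = 14 - 2*¼ = 14 - ½ = 27/2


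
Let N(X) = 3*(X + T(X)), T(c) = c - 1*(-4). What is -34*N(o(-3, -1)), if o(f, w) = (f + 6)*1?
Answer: -1020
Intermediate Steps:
T(c) = 4 + c (T(c) = c + 4 = 4 + c)
o(f, w) = 6 + f (o(f, w) = (6 + f)*1 = 6 + f)
N(X) = 12 + 6*X (N(X) = 3*(X + (4 + X)) = 3*(4 + 2*X) = 12 + 6*X)
-34*N(o(-3, -1)) = -34*(12 + 6*(6 - 3)) = -34*(12 + 6*3) = -34*(12 + 18) = -34*30 = -1020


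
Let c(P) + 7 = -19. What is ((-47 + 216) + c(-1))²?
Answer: 20449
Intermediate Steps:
c(P) = -26 (c(P) = -7 - 19 = -26)
((-47 + 216) + c(-1))² = ((-47 + 216) - 26)² = (169 - 26)² = 143² = 20449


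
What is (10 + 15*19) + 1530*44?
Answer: 67615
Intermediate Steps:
(10 + 15*19) + 1530*44 = (10 + 285) + 67320 = 295 + 67320 = 67615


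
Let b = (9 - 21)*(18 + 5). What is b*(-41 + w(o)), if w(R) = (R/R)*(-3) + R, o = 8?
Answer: 9936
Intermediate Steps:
w(R) = -3 + R (w(R) = 1*(-3) + R = -3 + R)
b = -276 (b = -12*23 = -276)
b*(-41 + w(o)) = -276*(-41 + (-3 + 8)) = -276*(-41 + 5) = -276*(-36) = 9936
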